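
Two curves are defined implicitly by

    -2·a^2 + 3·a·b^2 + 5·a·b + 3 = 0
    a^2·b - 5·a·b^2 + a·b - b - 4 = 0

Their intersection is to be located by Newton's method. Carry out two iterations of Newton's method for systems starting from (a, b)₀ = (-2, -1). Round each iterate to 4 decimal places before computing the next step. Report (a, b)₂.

(-1.8362, -0.6932)

At (-2, -1): F = (-1.0000, 5.0000).
Jacobian J = [[-4·a + 3·b^2 + 5·b, 6·a·b + 5·a], [2·a·b - 5·b^2 + b, a^2 - 10·a·b + a - 1]].
At the point, J = [[6.0000, 2.0000], [-2.0000, -19.0000]] (det J = -110.0000).
Solving J·Δ = −F gives Δ = (0.0818, 0.2545).
Then the next iterate is (a, b)₁ = (-1.9182, -0.7455).
Round to (-1.9182, -0.7455) and repeat: F = (-0.407127, 0.762850), J = [[5.612611, -1.010891], [-0.664315, -13.538890]].
Δ = (0.0820, 0.0523), so (a, b)₂ = (-1.8362, -0.6932).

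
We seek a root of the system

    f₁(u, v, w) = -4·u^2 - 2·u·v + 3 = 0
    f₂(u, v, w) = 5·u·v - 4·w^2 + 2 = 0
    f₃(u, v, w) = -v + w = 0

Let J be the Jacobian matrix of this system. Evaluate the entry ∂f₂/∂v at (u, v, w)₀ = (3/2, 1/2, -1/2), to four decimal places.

7.5000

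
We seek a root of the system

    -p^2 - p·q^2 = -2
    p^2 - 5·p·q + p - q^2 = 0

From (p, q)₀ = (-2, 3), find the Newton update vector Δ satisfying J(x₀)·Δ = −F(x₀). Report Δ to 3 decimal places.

(1.082, -0.883)

At (-2, 3): F = (16.000, 23.000).
Jacobian J = [[-2·p - q^2, -2·p·q], [2·p - 5·q + 1, -5·p - 2·q]].
At the point, J = [[-5.000, 12.000], [-18.000, 4.000]] (det J = 196.000).
Solving J·Δ = −F gives Δ = (1.082, -0.883).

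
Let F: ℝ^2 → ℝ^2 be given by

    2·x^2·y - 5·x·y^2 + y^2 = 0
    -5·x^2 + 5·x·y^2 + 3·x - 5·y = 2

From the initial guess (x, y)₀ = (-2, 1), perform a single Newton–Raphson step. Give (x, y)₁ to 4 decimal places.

At (-2, 1): F = (19.0000, -43.0000).
Jacobian J = [[4·x·y - 5·y^2, 2·x^2 - 10·x·y + 2·y], [-10·x + 5·y^2 + 3, 10·x·y - 5]].
At the point, J = [[-13.0000, 30.0000], [28.0000, -25.0000]] (det J = -515.0000).
Solving J·Δ = −F gives Δ = (1.5825, 0.0524).
Then the next iterate is (x, y)₁ = (-0.4175, 1.0524).

(-0.4175, 1.0524)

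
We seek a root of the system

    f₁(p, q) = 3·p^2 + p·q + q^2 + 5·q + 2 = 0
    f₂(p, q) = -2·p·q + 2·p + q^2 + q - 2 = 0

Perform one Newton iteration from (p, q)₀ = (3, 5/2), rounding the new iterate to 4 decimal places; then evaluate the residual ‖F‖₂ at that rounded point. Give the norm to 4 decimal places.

14.2329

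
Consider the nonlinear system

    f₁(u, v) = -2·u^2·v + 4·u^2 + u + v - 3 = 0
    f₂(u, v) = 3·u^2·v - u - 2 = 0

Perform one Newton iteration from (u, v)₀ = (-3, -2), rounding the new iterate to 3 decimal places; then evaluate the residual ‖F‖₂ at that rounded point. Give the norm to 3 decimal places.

22.627

At (-3, -2): F = (64.000, -53.000).
Jacobian J = [[-4·u·v + 8·u + 1, -2·u^2 + 1], [6·u·v - 1, 3·u^2]].
At the point, J = [[-47.000, -17.000], [35.000, 27.000]] (det J = -674.000).
Solving J·Δ = −F gives Δ = (1.227, 0.372).
Then the next iterate is (u, v)₁ = (-1.773, -1.628).
Re-evaluating at (-1.773, -1.628): F = (16.40845, -15.58000), so ‖F‖₂ = 22.627.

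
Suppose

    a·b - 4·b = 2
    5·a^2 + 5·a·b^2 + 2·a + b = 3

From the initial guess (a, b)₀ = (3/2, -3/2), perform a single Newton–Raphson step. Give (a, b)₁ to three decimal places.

At (3/2, -3/2): F = (1.750, 26.625).
Jacobian J = [[b, a - 4], [10·a + 5·b^2 + 2, 10·a·b + 1]].
At the point, J = [[-1.500, -2.500], [28.250, -21.500]] (det J = 102.875).
Solving J·Δ = −F gives Δ = (-0.281, 0.869).
Then the next iterate is (a, b)₁ = (1.219, -0.631).

(1.219, -0.631)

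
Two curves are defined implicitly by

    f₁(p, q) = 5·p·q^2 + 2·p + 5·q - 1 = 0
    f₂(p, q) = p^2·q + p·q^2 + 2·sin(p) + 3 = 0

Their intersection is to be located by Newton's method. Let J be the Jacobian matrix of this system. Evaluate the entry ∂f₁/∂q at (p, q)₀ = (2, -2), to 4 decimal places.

∂f₁/∂q = 10·p·q + 5.
At (2, -2) this is -35.0000.

-35.0000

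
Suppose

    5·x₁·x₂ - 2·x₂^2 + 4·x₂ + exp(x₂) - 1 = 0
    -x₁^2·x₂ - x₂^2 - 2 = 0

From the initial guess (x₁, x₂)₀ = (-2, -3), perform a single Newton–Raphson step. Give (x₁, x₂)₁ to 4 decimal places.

At (-2, -3): F = (-0.950213, 1.0000).
Jacobian J = [[5·x₂, 5·x₁ - 4·x₂ + exp(x₂) + 4], [-2·x₁·x₂, -x₁^2 - 2·x₂]].
At the point, J = [[-15.0000, 6.049787], [-12.0000, 2.0000]] (det J = 42.597445).
Solving J·Δ = −F gives Δ = (0.1866, 0.6198).
Then the next iterate is (x₁, x₂)₁ = (-1.8134, -2.3802).

(-1.8134, -2.3802)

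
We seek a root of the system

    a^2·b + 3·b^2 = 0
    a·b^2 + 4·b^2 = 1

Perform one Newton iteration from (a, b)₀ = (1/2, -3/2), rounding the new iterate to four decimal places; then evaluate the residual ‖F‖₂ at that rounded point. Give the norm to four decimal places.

2.5142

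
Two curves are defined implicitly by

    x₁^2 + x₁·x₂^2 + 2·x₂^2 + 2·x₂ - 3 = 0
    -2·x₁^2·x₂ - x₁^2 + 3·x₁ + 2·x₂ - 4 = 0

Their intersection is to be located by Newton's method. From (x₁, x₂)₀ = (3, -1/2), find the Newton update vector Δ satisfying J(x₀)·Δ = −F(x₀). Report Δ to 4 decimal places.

(-0.9670, 0.0687)

At (3, -1/2): F = (6.2500, 4.0000).
Jacobian J = [[2·x₁ + x₂^2, 2·x₁·x₂ + 4·x₂ + 2], [-4·x₁·x₂ - 2·x₁ + 3, -2·x₁^2 + 2]].
At the point, J = [[6.2500, -3.0000], [3.0000, -16.0000]] (det J = -91.0000).
Solving J·Δ = −F gives Δ = (-0.9670, 0.0687).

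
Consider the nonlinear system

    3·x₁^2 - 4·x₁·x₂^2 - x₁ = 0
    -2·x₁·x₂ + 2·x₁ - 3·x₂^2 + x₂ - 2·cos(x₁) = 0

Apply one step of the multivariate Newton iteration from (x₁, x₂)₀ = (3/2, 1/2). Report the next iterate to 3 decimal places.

(0.790, 0.296)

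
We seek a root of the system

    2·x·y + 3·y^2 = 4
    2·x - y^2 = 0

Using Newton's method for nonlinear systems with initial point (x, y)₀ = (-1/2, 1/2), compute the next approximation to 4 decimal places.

At (-1/2, 1/2): F = (-3.7500, -1.2500).
Jacobian J = [[2·y, 2·x + 6·y], [2, -2·y]].
At the point, J = [[1.0000, 2.0000], [2.0000, -1.0000]] (det J = -5.0000).
Solving J·Δ = −F gives Δ = (1.2500, 1.2500).
Then the next iterate is (x, y)₁ = (0.7500, 1.7500).

(0.7500, 1.7500)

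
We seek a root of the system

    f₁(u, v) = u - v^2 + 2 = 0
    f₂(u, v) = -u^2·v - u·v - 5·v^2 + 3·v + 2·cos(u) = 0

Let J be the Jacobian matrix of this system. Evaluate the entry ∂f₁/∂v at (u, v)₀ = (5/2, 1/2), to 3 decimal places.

∂f₁/∂v = -2·v.
At (5/2, 1/2) this is -1.000.

-1.000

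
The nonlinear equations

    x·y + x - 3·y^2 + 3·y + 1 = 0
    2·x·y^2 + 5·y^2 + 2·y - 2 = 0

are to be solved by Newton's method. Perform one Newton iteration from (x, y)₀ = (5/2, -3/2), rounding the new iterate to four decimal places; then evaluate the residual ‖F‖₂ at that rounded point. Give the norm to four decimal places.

At (5/2, -3/2): F = (-11.5000, 17.5000).
Jacobian J = [[y + 1, x - 6·y + 3], [2·y^2, 4·x·y + 10·y + 2]].
At the point, J = [[-0.5000, 14.5000], [4.5000, -28.0000]] (det J = -51.2500).
Solving J·Δ = −F gives Δ = (1.3317, 0.8390).
Then the next iterate is (x, y)₁ = (3.8317, -0.6610).
Re-evaluating at (3.8317, -0.6610): F = (-0.994817, 2.210905), so ‖F‖₂ = 2.4244.

2.4244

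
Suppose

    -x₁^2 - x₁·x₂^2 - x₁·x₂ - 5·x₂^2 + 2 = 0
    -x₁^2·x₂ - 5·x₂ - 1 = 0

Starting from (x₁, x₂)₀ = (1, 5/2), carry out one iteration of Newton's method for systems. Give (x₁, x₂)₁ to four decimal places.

(-1.8950, 2.2459)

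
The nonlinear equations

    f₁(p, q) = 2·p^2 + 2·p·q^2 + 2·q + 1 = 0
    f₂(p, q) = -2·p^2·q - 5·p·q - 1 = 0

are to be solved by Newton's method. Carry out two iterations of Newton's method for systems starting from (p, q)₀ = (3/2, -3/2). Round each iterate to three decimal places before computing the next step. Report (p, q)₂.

At (3/2, -3/2): F = (9.250, 17.000).
Jacobian J = [[4·p + 2·q^2, 4·p·q + 2], [-4·p·q - 5·q, -2·p^2 - 5·p]].
At the point, J = [[10.500, -7.000], [16.500, -12.000]] (det J = -10.500).
Solving J·Δ = −F gives Δ = (0.762, 2.464).
Then the next iterate is (p, q)₁ = (2.262, 0.964).
Round to (2.262, 0.964) and repeat: F = (17.36542, -21.76773), J = [[10.90659, 10.72227], [-13.54227, -21.54329]].
Δ = (-1.568, -0.025), so (p, q)₂ = (0.694, 0.939).

(0.694, 0.939)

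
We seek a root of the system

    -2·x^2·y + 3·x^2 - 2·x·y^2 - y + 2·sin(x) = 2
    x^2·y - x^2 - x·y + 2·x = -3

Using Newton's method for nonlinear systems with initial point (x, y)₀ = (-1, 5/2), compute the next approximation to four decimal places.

(1.7290, 4.7758)

At (-1, 5/2): F = (4.317058, 5.0000).
Jacobian J = [[-4·x·y + 6·x - 2·y^2 + 2·cos(x), -2·x^2 - 4·x·y - 1], [2·x·y - 2·x - y + 2, x^2 - x]].
At the point, J = [[-7.419395, 7.0000], [-3.5000, 2.0000]] (det J = 9.661209).
Solving J·Δ = −F gives Δ = (2.7290, 2.2758).
Then the next iterate is (x, y)₁ = (1.7290, 4.7758).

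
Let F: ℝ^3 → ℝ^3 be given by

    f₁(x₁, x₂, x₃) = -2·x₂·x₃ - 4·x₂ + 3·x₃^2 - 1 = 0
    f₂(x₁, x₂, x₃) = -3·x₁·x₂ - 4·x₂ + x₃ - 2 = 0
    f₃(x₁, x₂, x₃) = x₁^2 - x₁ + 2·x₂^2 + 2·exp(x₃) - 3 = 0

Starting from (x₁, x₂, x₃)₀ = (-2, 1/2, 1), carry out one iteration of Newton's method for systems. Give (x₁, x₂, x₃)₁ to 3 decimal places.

(7.449, 4.867, 6.440)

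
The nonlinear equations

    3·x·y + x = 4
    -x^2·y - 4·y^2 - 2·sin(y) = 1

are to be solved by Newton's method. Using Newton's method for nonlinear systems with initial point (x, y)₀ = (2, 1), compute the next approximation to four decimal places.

(2.4158, 0.0562)

At (2, 1): F = (4.0000, -10.682942).
Jacobian J = [[3·y + 1, 3·x], [-2·x·y, -x^2 - 8·y - 2·cos(y)]].
At the point, J = [[4.0000, 6.0000], [-4.0000, -13.080605]] (det J = -28.322418).
Solving J·Δ = −F gives Δ = (0.4158, -0.9438).
Then the next iterate is (x, y)₁ = (2.4158, 0.0562).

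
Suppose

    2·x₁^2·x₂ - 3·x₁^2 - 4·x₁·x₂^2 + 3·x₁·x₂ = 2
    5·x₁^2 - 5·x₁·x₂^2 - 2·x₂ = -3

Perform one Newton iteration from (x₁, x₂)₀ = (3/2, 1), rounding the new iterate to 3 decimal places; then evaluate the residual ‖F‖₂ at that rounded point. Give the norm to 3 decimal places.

2.746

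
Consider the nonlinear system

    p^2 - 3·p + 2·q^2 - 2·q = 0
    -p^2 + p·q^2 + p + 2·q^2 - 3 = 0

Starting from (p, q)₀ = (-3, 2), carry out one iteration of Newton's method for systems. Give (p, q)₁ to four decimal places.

(-2.1333, -0.3667)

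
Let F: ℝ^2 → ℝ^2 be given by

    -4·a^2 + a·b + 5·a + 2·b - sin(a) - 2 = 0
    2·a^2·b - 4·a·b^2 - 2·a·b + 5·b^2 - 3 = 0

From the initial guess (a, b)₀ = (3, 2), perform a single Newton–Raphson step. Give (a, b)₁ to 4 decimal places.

At (3, 2): F = (-13.141120, -7.0000).
Jacobian J = [[-8·a + b - cos(a) + 5, a + 2], [4·a·b - 4·b^2 - 2·b, 2·a^2 - 8·a·b - 2·a + 10·b]].
At the point, J = [[-16.010008, 5.0000], [4.0000, -16.0000]] (det J = 236.160120).
Solving J·Δ = −F gives Δ = (-1.0385, -0.6971).
Then the next iterate is (a, b)₁ = (1.9615, 1.3029).

(1.9615, 1.3029)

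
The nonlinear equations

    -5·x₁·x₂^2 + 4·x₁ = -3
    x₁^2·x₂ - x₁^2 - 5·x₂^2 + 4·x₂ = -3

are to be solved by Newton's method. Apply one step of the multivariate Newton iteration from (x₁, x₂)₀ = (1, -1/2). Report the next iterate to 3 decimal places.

At (1, -1/2): F = (5.750, -1.750).
Jacobian J = [[-5·x₂^2 + 4, -10·x₁·x₂], [2·x₁·x₂ - 2·x₁, x₁^2 - 10·x₂ + 4]].
At the point, J = [[2.750, 5.000], [-3.000, 10.000]] (det J = 42.500).
Solving J·Δ = −F gives Δ = (-1.559, -0.293).
Then the next iterate is (x₁, x₂)₁ = (-0.559, -0.793).

(-0.559, -0.793)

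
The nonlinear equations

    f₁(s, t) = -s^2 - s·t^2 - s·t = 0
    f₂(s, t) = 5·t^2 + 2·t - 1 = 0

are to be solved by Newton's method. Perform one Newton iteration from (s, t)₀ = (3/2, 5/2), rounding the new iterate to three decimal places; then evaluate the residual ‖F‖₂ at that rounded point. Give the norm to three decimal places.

9.650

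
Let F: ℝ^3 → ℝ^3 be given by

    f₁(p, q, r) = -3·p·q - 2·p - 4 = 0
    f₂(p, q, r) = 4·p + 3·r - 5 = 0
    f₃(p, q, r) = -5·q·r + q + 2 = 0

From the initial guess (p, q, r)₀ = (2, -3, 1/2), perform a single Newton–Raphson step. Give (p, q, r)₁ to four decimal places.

At (2, -3, 1/2): F = (10.0000, 4.5000, 6.5000).
Jacobian J = [[-3·q - 2, -3·p, 0], [4, 0, 3], [0, -5·r + 1, -5·q]].
At the point, J = [[7.0000, -6.0000, 0.0000], [4.0000, 0.0000, 3.0000], [0.0000, -1.5000, 15.0000]] (det J = 391.5000).
Solving J·Δ = −F gives Δ = (-0.8506, 0.6743, -0.3659).
Then the next iterate is (p, q, r)₁ = (1.1494, -2.3257, 0.1341).

(1.1494, -2.3257, 0.1341)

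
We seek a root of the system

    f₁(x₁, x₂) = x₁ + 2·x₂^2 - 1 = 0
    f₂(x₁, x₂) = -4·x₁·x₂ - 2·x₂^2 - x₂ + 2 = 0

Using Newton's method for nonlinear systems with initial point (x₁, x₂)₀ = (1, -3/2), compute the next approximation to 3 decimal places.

(0.068, -0.905)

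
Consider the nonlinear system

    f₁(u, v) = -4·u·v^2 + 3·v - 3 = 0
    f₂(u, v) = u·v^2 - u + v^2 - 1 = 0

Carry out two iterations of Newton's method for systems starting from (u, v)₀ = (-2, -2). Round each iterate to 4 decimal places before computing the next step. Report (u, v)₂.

At (-2, -2): F = (23.0000, -3.0000).
Jacobian J = [[-4·v^2, -8·u·v + 3], [v^2 - 1, 2·u·v + 2·v]].
At the point, J = [[-16.0000, -29.0000], [3.0000, 4.0000]] (det J = 23.0000).
Solving J·Δ = −F gives Δ = (-0.2174, 0.9130).
Then the next iterate is (u, v)₁ = (-2.2174, -1.0870).
Round to (-2.2174, -1.0870) and repeat: F = (4.219044, -0.221042), J = [[-4.726276, -16.282510], [0.181569, 2.646628]].
Δ = (0.7922, 0.0292), so (u, v)₂ = (-1.4252, -1.0578).

(-1.4252, -1.0578)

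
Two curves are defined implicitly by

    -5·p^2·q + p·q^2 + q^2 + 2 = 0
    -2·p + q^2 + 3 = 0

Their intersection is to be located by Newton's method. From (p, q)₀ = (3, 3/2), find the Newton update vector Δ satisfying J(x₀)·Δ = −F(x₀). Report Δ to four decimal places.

(-1.0000, -0.4167)

At (3, 3/2): F = (-56.5000, -0.7500).
Jacobian J = [[-10·p·q + q^2, -5·p^2 + 2·p·q + 2·q], [-2, 2·q]].
At the point, J = [[-42.7500, -33.0000], [-2.0000, 3.0000]] (det J = -194.2500).
Solving J·Δ = −F gives Δ = (-1.0000, -0.4167).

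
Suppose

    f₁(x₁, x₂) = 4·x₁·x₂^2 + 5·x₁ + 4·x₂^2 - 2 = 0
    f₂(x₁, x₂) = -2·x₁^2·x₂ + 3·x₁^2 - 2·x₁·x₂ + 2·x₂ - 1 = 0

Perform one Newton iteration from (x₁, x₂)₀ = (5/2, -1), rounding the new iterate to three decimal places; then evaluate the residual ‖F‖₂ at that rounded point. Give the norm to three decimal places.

At (5/2, -1): F = (24.500, 33.250).
Jacobian J = [[4·x₂^2 + 5, 8·x₁·x₂ + 8·x₂], [-4·x₁·x₂ + 6·x₁ - 2·x₂, -2·x₁^2 - 2·x₁ + 2]].
At the point, J = [[9.000, -28.000], [27.000, -15.500]] (det J = 616.500).
Solving J·Δ = −F gives Δ = (-0.894, 0.588).
Then the next iterate is (x₁, x₂)₁ = (1.606, -0.412).
Re-evaluating at (1.606, -0.412): F = (7.79941, 9.36234), so ‖F‖₂ = 12.185.

12.185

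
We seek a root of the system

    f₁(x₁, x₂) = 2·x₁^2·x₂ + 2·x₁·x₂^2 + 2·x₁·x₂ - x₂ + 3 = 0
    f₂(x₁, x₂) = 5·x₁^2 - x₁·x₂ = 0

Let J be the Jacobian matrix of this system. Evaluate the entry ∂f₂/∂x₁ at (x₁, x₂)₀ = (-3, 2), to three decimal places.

∂f₂/∂x₁ = 10·x₁ - x₂.
At (-3, 2) this is -32.000.

-32.000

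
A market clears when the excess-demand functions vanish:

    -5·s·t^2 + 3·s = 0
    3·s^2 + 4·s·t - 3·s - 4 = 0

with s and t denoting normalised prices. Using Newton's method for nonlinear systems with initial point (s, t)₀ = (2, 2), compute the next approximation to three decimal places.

(1.176, 1.500)

At (2, 2): F = (-34.000, 18.000).
Jacobian J = [[-5·t^2 + 3, -10·s·t], [6·s + 4·t - 3, 4·s]].
At the point, J = [[-17.000, -40.000], [17.000, 8.000]] (det J = 544.000).
Solving J·Δ = −F gives Δ = (-0.824, -0.500).
Then the next iterate is (s, t)₁ = (1.176, 1.500).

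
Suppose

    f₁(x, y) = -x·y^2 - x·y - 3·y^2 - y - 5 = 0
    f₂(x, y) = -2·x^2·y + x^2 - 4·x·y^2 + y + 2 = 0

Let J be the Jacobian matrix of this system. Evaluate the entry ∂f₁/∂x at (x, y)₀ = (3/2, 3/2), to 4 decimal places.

-3.7500

∂f₁/∂x = -y^2 - y.
At (3/2, 3/2) this is -3.7500.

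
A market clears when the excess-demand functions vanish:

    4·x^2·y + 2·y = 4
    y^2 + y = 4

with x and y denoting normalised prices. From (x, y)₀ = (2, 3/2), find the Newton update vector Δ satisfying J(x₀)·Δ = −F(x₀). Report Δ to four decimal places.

(-1.0052, 0.0625)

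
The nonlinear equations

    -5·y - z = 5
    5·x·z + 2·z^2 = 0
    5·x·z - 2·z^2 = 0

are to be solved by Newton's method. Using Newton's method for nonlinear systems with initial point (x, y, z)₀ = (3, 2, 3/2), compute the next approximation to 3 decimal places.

(1.500, -1.150, 0.750)

At (3, 2, 3/2): F = (-16.500, 27.000, 18.000).
Jacobian J = [[0, -5, -1], [5·z, 0, 5·x + 4·z], [5·z, 0, 5·x - 4·z]].
At the point, J = [[0.000, -5.000, -1.000], [7.500, 0.000, 21.000], [7.500, 0.000, 9.000]] (det J = -450.000).
Solving J·Δ = −F gives Δ = (-1.500, -3.150, -0.750).
Then the next iterate is (x, y, z)₁ = (1.500, -1.150, 0.750).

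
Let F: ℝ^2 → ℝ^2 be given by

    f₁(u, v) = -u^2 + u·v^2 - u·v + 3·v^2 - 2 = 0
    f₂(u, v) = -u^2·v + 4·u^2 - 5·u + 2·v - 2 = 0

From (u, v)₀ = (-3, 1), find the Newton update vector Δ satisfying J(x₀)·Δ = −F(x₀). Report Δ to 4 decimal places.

At (-3, 1): F = (-8.0000, 42.0000).
Jacobian J = [[-2·u + v^2 - v, 2·u·v - u + 6·v], [-2·u·v + 8·u - 5, -u^2 + 2]].
At the point, J = [[6.0000, 3.0000], [-23.0000, -7.0000]] (det J = 27.0000).
Solving J·Δ = −F gives Δ = (2.5926, -2.5185).

(2.5926, -2.5185)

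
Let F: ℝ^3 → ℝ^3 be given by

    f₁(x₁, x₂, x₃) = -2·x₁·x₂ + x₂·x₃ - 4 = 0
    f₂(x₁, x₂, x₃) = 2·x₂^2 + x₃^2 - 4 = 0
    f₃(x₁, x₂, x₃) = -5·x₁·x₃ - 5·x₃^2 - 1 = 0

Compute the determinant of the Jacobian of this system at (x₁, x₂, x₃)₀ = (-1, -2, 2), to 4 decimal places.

480.0000

J = [[-2·x₂, -2·x₁ + x₃, x₂], [0, 4·x₂, 2·x₃], [-5·x₃, 0, -5·x₁ - 10·x₃]].
At the point, J = [[4.0000, 4.0000, -2.0000], [0.0000, -8.0000, 4.0000], [-10.0000, 0.0000, -15.0000]].
det J = 480.0000.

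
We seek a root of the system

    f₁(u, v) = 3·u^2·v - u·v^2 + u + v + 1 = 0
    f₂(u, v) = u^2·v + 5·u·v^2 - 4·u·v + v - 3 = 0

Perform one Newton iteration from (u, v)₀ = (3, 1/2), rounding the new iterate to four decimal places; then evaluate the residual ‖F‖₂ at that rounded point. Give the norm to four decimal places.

3.2695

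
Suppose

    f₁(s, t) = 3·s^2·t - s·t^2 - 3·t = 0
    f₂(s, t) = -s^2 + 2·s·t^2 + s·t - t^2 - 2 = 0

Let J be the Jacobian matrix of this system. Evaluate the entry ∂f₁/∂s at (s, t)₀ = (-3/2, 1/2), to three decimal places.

-4.750

∂f₁/∂s = 6·s·t - t^2.
At (-3/2, 1/2) this is -4.750.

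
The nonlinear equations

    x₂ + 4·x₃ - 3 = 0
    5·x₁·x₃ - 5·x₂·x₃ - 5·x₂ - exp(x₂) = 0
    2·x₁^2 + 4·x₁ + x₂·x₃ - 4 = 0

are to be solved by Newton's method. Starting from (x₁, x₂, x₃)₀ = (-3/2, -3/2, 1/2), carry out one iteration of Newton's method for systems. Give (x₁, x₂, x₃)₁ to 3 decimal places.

(-5.206, -1.758, 1.189)

At (-3/2, -3/2, 1/2): F = (-2.500, 7.27687, -6.250).
Jacobian J = [[0, 1, 4], [5·x₃, -5·x₃ - exp(x₂) - 5, 5·x₁ - 5·x₂], [4·x₁ + 4, x₃, x₂]].
At the point, J = [[0.000, 1.000, 4.000], [2.500, -7.72313, 0.000], [-2.000, 0.500, -1.500]] (det J = -53.03504).
Solving J·Δ = −F gives Δ = (-3.706, -0.258, 0.689).
Then the next iterate is (x₁, x₂, x₃)₁ = (-5.206, -1.758, 1.189).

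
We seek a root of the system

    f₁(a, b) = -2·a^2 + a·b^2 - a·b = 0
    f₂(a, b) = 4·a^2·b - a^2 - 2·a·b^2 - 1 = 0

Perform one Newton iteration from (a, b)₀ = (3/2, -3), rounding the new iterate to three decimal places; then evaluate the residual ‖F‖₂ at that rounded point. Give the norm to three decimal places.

17.662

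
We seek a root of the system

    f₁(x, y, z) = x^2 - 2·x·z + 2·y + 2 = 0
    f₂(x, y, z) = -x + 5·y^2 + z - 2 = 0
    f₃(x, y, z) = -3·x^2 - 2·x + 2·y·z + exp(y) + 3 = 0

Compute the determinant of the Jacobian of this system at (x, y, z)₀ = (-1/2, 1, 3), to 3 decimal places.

-91.690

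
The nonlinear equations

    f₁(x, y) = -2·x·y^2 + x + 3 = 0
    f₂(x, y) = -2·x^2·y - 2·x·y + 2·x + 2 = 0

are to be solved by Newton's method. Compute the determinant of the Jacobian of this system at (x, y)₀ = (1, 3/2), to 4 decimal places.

J = [[-2·y^2 + 1, -4·x·y], [-4·x·y - 2·y + 2, -2·x^2 - 2·x]].
At the point, J = [[-3.5000, -6.0000], [-7.0000, -4.0000]].
det J = -28.0000.

-28.0000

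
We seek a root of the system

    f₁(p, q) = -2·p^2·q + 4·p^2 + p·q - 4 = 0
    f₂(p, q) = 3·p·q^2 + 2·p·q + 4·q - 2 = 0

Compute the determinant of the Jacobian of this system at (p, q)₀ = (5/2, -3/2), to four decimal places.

J = [[-4·p·q + 8·p + q, -2·p^2 + p], [3·q^2 + 2·q, 6·p·q + 2·p + 4]].
At the point, J = [[33.5000, -10.0000], [3.7500, -13.5000]].
det J = -414.7500.

-414.7500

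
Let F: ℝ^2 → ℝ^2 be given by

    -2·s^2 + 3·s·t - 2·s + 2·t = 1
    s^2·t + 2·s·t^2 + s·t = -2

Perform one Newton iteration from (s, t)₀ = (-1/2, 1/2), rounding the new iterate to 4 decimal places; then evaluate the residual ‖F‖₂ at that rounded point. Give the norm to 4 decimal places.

2.7831

At (-1/2, 1/2): F = (-0.2500, 1.6250).
Jacobian J = [[-4·s + 3·t - 2, 3·s + 2], [2·s·t + 2·t^2 + t, s^2 + 4·s·t + s]].
At the point, J = [[1.5000, 0.5000], [0.5000, -1.2500]] (det J = -2.1250).
Solving J·Δ = −F gives Δ = (-0.2353, 1.2059).
Then the next iterate is (s, t)₁ = (-0.7353, 1.7059).
Re-evaluating at (-0.7353, 1.7059): F = (-0.961977, -2.611611), so ‖F‖₂ = 2.7831.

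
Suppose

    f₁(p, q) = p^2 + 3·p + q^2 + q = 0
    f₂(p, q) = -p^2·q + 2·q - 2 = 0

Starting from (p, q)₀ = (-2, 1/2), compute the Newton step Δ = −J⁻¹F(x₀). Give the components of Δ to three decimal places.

At (-2, 1/2): F = (-1.250, -3.000).
Jacobian J = [[2·p + 3, 2·q + 1], [-2·p·q, -p^2 + 2]].
At the point, J = [[-1.000, 2.000], [2.000, -2.000]] (det J = -2.000).
Solving J·Δ = −F gives Δ = (4.250, 2.750).

(4.250, 2.750)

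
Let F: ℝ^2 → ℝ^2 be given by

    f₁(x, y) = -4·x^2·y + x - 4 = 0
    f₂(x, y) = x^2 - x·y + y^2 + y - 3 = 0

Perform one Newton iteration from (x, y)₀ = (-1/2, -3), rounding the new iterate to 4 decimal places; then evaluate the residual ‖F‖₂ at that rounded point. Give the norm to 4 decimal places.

At (-1/2, -3): F = (-1.5000, 1.7500).
Jacobian J = [[-8·x·y + 1, -4·x^2], [2·x - y, -x + 2·y + 1]].
At the point, J = [[-11.0000, -1.0000], [2.0000, -4.5000]] (det J = 51.5000).
Solving J·Δ = −F gives Δ = (-0.1650, 0.3155).
Then the next iterate is (x, y)₁ = (-0.6650, -2.6845).
Re-evaluating at (-0.6650, -2.6845): F = (0.083612, 0.179073), so ‖F‖₂ = 0.1976.

0.1976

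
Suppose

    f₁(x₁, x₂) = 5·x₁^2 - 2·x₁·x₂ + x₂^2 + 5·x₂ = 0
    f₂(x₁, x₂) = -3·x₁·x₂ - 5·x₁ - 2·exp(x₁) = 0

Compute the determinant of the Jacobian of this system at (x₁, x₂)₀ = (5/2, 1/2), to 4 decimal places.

-149.1350

J = [[10·x₁ - 2·x₂, -2·x₁ + 2·x₂ + 5], [-3·x₂ - 2·exp(x₁) - 5, -3·x₁]].
At the point, J = [[24.0000, 1.0000], [-30.864988, -7.5000]].
det J = -149.1350.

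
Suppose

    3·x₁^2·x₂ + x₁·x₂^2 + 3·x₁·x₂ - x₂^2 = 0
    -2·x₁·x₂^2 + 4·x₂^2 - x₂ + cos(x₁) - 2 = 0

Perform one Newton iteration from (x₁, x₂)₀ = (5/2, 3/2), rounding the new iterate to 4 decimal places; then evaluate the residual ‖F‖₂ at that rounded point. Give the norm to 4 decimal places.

At (5/2, 3/2): F = (42.7500, -6.551144).
Jacobian J = [[6·x₁·x₂ + x₂^2 + 3·x₂, 3·x₁^2 + 2·x₁·x₂ + 3·x₁ - 2·x₂], [-2·x₂^2 - sin(x₁), -4·x₁·x₂ + 8·x₂ - 1]].
At the point, J = [[29.2500, 30.7500], [-5.098472, -4.0000]] (det J = 39.778018).
Solving J·Δ = −F gives Δ = (-0.7654, -0.6621).
Then the next iterate is (x₁, x₂)₁ = (1.7346, 0.8379).
Re-evaluating at (1.7346, 0.8379): F = (12.439323, -2.628310), so ‖F‖₂ = 12.7140.

12.7140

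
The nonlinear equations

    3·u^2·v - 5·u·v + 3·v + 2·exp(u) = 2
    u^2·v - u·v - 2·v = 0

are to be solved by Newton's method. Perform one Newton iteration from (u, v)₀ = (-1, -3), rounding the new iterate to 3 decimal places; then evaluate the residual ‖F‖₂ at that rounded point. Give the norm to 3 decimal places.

At (-1, -3): F = (-34.26424, 0.000).
Jacobian J = [[6·u·v - 5·v + 2·exp(u), 3·u^2 - 5·u + 3], [2·u·v - v, u^2 - u - 2]].
At the point, J = [[33.73576, 11.000], [9.000, 0.000]] (det J = -99.000).
Solving J·Δ = −F gives Δ = (0.000, 3.115).
Then the next iterate is (u, v)₁ = (-1.000, 0.115).
Re-evaluating at (-1.000, 0.115): F = (0.00076, 0.000), so ‖F‖₂ = 0.001.

0.001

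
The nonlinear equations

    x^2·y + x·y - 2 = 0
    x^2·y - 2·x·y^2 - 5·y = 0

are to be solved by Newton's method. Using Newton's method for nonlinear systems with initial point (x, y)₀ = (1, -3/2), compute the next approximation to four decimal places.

At (1, -3/2): F = (-5.0000, 1.5000).
Jacobian J = [[2·x·y + y, x^2 + x], [2·x·y - 2·y^2, x^2 - 4·x·y - 5]].
At the point, J = [[-4.5000, 2.0000], [-7.5000, 2.0000]] (det J = 6.0000).
Solving J·Δ = −F gives Δ = (2.1667, 7.3750).
Then the next iterate is (x, y)₁ = (3.1667, 5.8750).

(3.1667, 5.8750)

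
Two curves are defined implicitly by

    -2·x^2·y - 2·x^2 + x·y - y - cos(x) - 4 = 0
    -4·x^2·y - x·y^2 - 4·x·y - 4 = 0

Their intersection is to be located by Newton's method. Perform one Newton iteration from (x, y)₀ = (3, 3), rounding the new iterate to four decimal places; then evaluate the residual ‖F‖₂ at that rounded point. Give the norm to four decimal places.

At (3, 3): F = (-69.010008, -175.0000).
Jacobian J = [[-4·x·y - 4·x + y + sin(x), -2·x^2 + x - 1], [-8·x·y - y^2 - 4·y, -4·x^2 - 2·x·y - 4·x]].
At the point, J = [[-44.858880, -16.0000], [-93.0000, -66.0000]] (det J = 1472.686079).
Solving J·Δ = −F gives Δ = (-1.1915, -0.9726).
Then the next iterate is (x, y)₁ = (1.8085, 2.0274).
Re-evaluating at (1.8085, 2.0274): F = (-21.928642, -52.623625), so ‖F‖₂ = 57.0097.

57.0097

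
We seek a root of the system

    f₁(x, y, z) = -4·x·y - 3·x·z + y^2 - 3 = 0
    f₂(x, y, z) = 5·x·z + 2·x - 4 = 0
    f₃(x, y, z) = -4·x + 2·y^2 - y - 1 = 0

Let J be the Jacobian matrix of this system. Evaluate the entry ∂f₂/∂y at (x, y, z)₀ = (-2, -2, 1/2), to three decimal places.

0.000

∂f₂/∂y = 0.
At (-2, -2, 1/2) this is 0.000.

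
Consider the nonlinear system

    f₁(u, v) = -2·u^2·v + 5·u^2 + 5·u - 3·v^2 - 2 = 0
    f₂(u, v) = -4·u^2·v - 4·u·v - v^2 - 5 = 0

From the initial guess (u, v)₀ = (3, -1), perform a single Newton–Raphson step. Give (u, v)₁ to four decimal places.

At (3, -1): F = (73.0000, 42.0000).
Jacobian J = [[-4·u·v + 10·u + 5, -2·u^2 - 6·v], [-8·u·v - 4·v, -4·u^2 - 4·u - 2·v]].
At the point, J = [[47.0000, -12.0000], [28.0000, -46.0000]] (det J = -1826.0000).
Solving J·Δ = −F gives Δ = (-1.5630, -0.0383).
Then the next iterate is (u, v)₁ = (1.4370, -1.0383).

(1.4370, -1.0383)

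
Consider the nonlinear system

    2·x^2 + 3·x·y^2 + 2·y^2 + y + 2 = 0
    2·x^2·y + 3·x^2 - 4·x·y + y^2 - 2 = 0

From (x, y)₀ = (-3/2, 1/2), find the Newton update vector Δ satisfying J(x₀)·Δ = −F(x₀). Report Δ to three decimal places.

(1.090, 0.435)

At (-3/2, 1/2): F = (6.375, 10.250).
Jacobian J = [[4·x + 3·y^2, 6·x·y + 4·y + 1], [4·x·y + 6·x - 4·y, 2·x^2 - 4·x + 2·y]].
At the point, J = [[-5.250, -1.500], [-14.000, 11.500]] (det J = -81.375).
Solving J·Δ = −F gives Δ = (1.090, 0.435).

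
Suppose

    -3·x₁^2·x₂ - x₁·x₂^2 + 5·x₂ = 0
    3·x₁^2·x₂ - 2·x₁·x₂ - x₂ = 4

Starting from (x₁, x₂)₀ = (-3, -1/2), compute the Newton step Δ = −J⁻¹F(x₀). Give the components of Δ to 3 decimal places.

At (-3, -1/2): F = (11.750, -20.000).
Jacobian J = [[-6·x₁·x₂ - x₂^2, -3·x₁^2 - 2·x₁·x₂ + 5], [6·x₁·x₂ - 2·x₂, 3·x₁^2 - 2·x₁ - 1]].
At the point, J = [[-9.250, -25.000], [10.000, 32.000]] (det J = -46.000).
Solving J·Δ = −F gives Δ = (-2.696, 1.467).

(-2.696, 1.467)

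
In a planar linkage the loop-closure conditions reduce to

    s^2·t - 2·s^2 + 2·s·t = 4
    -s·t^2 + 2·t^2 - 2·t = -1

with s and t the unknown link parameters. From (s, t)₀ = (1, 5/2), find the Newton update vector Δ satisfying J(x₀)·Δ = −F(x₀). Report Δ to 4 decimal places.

At (1, 5/2): F = (1.5000, 2.2500).
Jacobian J = [[2·s·t - 4·s + 2·t, s^2 + 2·s], [-t^2, -2·s·t + 4·t - 2]].
At the point, J = [[6.0000, 3.0000], [-6.2500, 3.0000]] (det J = 36.7500).
Solving J·Δ = −F gives Δ = (0.0612, -0.6224).

(0.0612, -0.6224)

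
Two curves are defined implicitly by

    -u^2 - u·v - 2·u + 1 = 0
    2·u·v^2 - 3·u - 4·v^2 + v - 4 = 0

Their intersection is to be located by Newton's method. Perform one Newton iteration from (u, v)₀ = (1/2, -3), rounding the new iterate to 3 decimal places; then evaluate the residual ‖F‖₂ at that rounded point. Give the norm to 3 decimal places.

4.941

At (1/2, -3): F = (1.250, -35.500).
Jacobian J = [[-2·u - v - 2, -u], [2·v^2 - 3, 4·u·v - 8·v + 1]].
At the point, J = [[0.000, -0.500], [15.000, 19.000]] (det J = 7.500).
Solving J·Δ = −F gives Δ = (-0.800, 2.500).
Then the next iterate is (u, v)₁ = (-0.300, -0.500).
Re-evaluating at (-0.300, -0.500): F = (1.360, -4.750), so ‖F‖₂ = 4.941.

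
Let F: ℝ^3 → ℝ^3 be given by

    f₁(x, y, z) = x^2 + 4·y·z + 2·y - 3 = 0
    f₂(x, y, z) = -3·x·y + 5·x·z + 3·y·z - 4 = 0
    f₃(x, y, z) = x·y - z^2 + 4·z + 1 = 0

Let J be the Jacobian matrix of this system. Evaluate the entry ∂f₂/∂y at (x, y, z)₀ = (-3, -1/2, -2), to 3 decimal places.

3.000

∂f₂/∂y = -3·x + 3·z.
At (-3, -1/2, -2) this is 3.000.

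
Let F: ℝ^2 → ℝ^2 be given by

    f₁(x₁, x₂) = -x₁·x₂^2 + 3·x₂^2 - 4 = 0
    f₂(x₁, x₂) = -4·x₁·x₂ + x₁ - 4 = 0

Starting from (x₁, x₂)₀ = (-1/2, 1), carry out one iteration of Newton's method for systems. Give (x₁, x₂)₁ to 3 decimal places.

At (-1/2, 1): F = (-0.500, -2.500).
Jacobian J = [[-x₂^2, -2·x₁·x₂ + 6·x₂], [-4·x₂ + 1, -4·x₁]].
At the point, J = [[-1.000, 7.000], [-3.000, 2.000]] (det J = 19.000).
Solving J·Δ = −F gives Δ = (-0.868, -0.053).
Then the next iterate is (x₁, x₂)₁ = (-1.368, 0.947).

(-1.368, 0.947)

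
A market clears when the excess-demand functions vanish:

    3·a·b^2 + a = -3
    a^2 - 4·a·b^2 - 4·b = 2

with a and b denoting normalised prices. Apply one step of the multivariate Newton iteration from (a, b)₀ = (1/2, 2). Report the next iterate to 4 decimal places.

(0.3864, 0.6629)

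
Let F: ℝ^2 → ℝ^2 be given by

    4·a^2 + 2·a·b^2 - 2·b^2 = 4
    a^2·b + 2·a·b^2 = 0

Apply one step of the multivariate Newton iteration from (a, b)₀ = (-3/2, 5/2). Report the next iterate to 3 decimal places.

(-1.555, 1.449)

At (-3/2, 5/2): F = (-26.250, -13.125).
Jacobian J = [[8·a + 2·b^2, 4·a·b - 4·b], [2·a·b + 2·b^2, a^2 + 4·a·b]].
At the point, J = [[0.500, -25.000], [5.000, -12.750]] (det J = 118.625).
Solving J·Δ = −F gives Δ = (-0.055, -1.051).
Then the next iterate is (a, b)₁ = (-1.555, 1.449).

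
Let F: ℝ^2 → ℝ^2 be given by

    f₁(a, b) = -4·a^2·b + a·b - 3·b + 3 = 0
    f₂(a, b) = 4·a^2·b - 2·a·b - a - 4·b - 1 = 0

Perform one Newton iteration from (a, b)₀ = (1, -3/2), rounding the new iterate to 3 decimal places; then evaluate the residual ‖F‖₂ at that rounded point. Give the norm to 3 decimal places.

At (1, -3/2): F = (12.000, 1.000).
Jacobian J = [[-8·a·b + b, -4·a^2 + a - 3], [8·a·b - 2·b - 1, 4·a^2 - 2·a - 4]].
At the point, J = [[10.500, -6.000], [-10.000, -2.000]] (det J = -81.000).
Solving J·Δ = −F gives Δ = (-0.222, 1.611).
Then the next iterate is (a, b)₁ = (0.778, 0.111).
Re-evaluating at (0.778, 0.111): F = (2.48461, -2.12597), so ‖F‖₂ = 3.270.

3.270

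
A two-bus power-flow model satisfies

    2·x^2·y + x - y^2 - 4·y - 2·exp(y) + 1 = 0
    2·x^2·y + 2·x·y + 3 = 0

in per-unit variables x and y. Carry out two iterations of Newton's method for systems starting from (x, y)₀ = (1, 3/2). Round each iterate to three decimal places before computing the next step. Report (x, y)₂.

(-1.087, -0.413)

At (1, 3/2): F = (-12.21338, 9.000).
Jacobian J = [[4·x·y + 1, 2·x^2 - 2·y - 2·exp(y) - 4], [4·x·y + 2·y, 2·x^2 + 2·x]].
At the point, J = [[7.000, -13.96338], [9.000, 4.000]] (det J = 153.67040).
Solving J·Δ = −F gives Δ = (-0.500, -1.125).
Then the next iterate is (x, y)₁ = (0.500, 0.375).
Round to (0.500, 0.375) and repeat: F = (-2.86311, 3.56250), J = [[1.750, -7.15998], [1.500, 1.500]].
Δ = (-1.587, -0.788), so (x, y)₂ = (-1.087, -0.413).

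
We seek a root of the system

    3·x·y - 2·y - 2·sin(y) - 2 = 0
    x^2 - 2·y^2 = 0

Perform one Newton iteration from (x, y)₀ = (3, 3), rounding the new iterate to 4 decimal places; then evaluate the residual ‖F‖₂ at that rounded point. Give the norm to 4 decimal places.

4.3978

At (3, 3): F = (18.717760, -9.0000).
Jacobian J = [[3·y, 3·x - 2·cos(y) - 2], [2·x, -4·y]].
At the point, J = [[9.0000, 8.979985], [6.0000, -12.0000]] (det J = -161.879910).
Solving J·Δ = −F gives Δ = (-0.8883, -1.1941).
Then the next iterate is (x, y)₁ = (2.1117, 1.8059).
Re-evaluating at (2.1117, 1.8059): F = (3.883777, -2.063273), so ‖F‖₂ = 4.3978.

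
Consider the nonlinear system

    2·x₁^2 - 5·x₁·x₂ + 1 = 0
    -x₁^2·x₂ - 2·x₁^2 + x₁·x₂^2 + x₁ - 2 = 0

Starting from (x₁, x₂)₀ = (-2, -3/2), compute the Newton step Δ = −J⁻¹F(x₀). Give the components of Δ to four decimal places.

(1.7383, 0.6869)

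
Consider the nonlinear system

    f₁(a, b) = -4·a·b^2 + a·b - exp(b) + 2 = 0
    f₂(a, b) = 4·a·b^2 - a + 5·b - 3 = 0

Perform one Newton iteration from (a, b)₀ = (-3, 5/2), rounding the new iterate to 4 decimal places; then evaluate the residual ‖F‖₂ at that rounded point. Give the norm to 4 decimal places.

At (-3, 5/2): F = (57.317506, -62.5000).
Jacobian J = [[-4·b^2 + b, -8·a·b + a - exp(b)], [4·b^2 - 1, 8·a·b + 5]].
At the point, J = [[-22.5000, 44.817506], [24.0000, -55.0000]] (det J = 161.879855).
Solving J·Δ = −F gives Δ = (2.1706, -0.1892).
Then the next iterate is (a, b)₁ = (-0.8294, 2.3108).
Re-evaluating at (-0.8294, 2.3108): F = (7.716244, -8.331909), so ‖F‖₂ = 11.3561.

11.3561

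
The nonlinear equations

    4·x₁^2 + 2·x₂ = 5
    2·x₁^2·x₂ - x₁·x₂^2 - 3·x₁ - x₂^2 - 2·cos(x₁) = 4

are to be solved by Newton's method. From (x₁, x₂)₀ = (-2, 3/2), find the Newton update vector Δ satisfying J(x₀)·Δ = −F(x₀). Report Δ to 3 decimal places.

(0.869, -0.046)

At (-2, 3/2): F = (14.000, 17.08229).
Jacobian J = [[8·x₁, 2], [4·x₁·x₂ - x₂^2 + 2·sin(x₁) - 3, 2·x₁^2 - 2·x₁·x₂ - 2·x₂]].
At the point, J = [[-16.000, 2.000], [-19.06859, 11.000]] (det J = -137.86281).
Solving J·Δ = −F gives Δ = (0.869, -0.046).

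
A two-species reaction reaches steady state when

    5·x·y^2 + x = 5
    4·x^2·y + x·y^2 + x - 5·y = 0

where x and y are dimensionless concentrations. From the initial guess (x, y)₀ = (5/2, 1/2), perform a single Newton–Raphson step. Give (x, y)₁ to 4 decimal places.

At (5/2, 1/2): F = (0.6250, 13.1250).
Jacobian J = [[5·y^2 + 1, 10·x·y], [8·x·y + y^2 + 1, 4·x^2 + 2·x·y - 5]].
At the point, J = [[2.2500, 12.5000], [11.2500, 22.5000]] (det J = -90.0000).
Solving J·Δ = −F gives Δ = (-1.6667, 0.2500).
Then the next iterate is (x, y)₁ = (0.8333, 0.7500).

(0.8333, 0.7500)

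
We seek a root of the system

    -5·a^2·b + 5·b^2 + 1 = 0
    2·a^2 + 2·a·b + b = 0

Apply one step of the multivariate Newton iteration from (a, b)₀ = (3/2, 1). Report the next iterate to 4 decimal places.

At (3/2, 1): F = (-5.2500, 8.5000).
Jacobian J = [[-10·a·b, -5·a^2 + 10·b], [4·a + 2·b, 2·a + 1]].
At the point, J = [[-15.0000, -1.2500], [8.0000, 4.0000]] (det J = -50.0000).
Solving J·Δ = −F gives Δ = (-0.2075, -1.7100).
Then the next iterate is (a, b)₁ = (1.2925, -0.7100).

(1.2925, -0.7100)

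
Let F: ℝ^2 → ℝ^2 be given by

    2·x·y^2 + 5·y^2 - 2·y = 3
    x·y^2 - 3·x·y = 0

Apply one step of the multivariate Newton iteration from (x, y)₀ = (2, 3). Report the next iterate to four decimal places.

(-2.0000, 3.0000)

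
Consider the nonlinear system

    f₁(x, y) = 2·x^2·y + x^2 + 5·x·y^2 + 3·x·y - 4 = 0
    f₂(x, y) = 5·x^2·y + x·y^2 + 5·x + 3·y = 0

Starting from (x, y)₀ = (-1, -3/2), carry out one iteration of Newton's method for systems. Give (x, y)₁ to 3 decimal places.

At (-1, -3/2): F = (-12.750, -19.250).
Jacobian J = [[4·x·y + 2·x + 5·y^2 + 3·y, 2·x^2 + 10·x·y + 3·x], [10·x·y + y^2 + 5, 5·x^2 + 2·x·y + 3]].
At the point, J = [[10.750, 14.000], [22.250, 11.000]] (det J = -193.250).
Solving J·Δ = −F gives Δ = (0.669, 0.397).
Then the next iterate is (x, y)₁ = (-0.331, -1.103).

(-0.331, -1.103)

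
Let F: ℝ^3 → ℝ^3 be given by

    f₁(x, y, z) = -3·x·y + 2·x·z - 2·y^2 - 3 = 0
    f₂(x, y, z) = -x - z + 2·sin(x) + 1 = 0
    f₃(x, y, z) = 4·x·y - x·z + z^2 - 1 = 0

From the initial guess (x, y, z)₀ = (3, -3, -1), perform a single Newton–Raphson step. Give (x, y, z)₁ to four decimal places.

At (3, -3, -1): F = (0.0000, -0.717760, -33.0000).
Jacobian J = [[-3·y + 2·z, -3·x - 4·y, 2·x], [2·cos(x) - 1, 0, -1], [4·y - z, 4·x, -x + 2·z]].
At the point, J = [[7.0000, 3.0000, 6.0000], [-2.979985, 0.0000, -1.0000], [-11.0000, 12.0000, -5.0000]] (det J = -142.258694).
Solving J·Δ = −F gives Δ = (0.2570, 2.3674, -1.4835).
Then the next iterate is (x, y, z)₁ = (3.2570, -0.6326, -2.4835).

(3.2570, -0.6326, -2.4835)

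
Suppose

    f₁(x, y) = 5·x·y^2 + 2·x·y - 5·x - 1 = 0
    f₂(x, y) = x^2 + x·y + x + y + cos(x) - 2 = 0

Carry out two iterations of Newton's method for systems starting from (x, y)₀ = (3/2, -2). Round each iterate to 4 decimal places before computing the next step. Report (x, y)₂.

(2.1136, -1.2637)

At (3/2, -2): F = (15.5000, -3.179263).
Jacobian J = [[5·y^2 + 2·y - 5, 10·x·y + 2·x], [2·x + y - sin(x) + 1, x + 1]].
At the point, J = [[11.0000, -27.0000], [1.002505, 2.5000]] (det J = 54.567635).
Solving J·Δ = −F gives Δ = (0.8630, 0.9257).
Then the next iterate is (x, y)₁ = (2.3630, -1.0743).
Round to (2.3630, -1.0743) and repeat: F = (-4.256208, 1.621996), J = [[-1.377998, -20.659709], [3.949422, 3.3630]].
Δ = (-0.2494, -0.1894), so (x, y)₂ = (2.1136, -1.2637).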